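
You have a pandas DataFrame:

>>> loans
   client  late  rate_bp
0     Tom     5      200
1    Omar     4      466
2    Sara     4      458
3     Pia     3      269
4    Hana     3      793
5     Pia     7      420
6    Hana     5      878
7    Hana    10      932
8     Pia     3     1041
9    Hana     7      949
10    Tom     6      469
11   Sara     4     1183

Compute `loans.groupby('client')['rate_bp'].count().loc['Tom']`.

group by client, count of rate_bp:
client
Hana    4
Omar    1
Pia     3
Sara    2
Tom     2
Name: rate_bp, dtype: int64
Finally, value at index 'Tom' = 2.

2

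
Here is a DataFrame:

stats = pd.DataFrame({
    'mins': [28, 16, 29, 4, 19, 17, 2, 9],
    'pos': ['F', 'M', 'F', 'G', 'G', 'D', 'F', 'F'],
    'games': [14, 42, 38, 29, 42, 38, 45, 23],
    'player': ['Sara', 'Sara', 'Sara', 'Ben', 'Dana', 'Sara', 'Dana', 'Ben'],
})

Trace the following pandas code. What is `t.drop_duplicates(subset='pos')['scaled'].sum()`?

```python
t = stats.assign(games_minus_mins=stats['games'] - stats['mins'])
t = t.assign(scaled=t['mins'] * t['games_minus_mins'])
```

481

add column games_minus_mins = stats['games'] - stats['mins']:
   mins pos  games player  games_minus_mins
0    28   F     14   Sara               -14
1    16   M     42   Sara                26
2    29   F     38   Sara                 9
3     4   G     29    Ben                25
4    19   G     42   Dana                23
5    17   D     38   Sara                21
6     2   F     45   Dana                43
7     9   F     23    Ben                14
add column scaled = t['mins'] * t['games_minus_mins']:
   mins pos  games player  games_minus_mins  scaled
0    28   F     14   Sara               -14    -392
1    16   M     42   Sara                26     416
2    29   F     38   Sara                 9     261
3     4   G     29    Ben                25     100
4    19   G     42   Dana                23     437
5    17   D     38   Sara                21     357
6     2   F     45   Dana                43      86
7     9   F     23    Ben                14     126
drop duplicate pos (keep=first):
   mins pos  games player  games_minus_mins  scaled
0    28   F     14   Sara               -14    -392
1    16   M     42   Sara                26     416
3     4   G     29    Ben                25     100
5    17   D     38   Sara                21     357
Finally, sum of column 'scaled' = 481.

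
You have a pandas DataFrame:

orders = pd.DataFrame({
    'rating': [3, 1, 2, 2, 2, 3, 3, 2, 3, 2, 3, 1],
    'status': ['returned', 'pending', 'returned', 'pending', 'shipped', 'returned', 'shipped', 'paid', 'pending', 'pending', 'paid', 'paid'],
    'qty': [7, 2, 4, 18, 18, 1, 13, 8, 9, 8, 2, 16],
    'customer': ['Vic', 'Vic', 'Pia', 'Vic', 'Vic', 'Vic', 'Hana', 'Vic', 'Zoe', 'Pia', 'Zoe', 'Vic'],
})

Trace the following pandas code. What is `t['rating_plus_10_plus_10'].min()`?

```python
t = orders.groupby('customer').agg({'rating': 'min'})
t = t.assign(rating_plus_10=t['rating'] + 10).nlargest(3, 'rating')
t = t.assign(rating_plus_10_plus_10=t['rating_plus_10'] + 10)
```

group by customer, min of rating:
          rating
customer        
Hana           3
Pia            2
Vic            1
Zoe            3
add column rating_plus_10 = t['rating'] + 10:
          rating  rating_plus_10
customer                        
Hana           3              13
Pia            2              12
Vic            1              11
Zoe            3              13
take 3 rows with largest rating:
          rating  rating_plus_10
customer                        
Hana           3              13
Zoe            3              13
Pia            2              12
add column rating_plus_10_plus_10 = t['rating_plus_10'] + 10:
          rating  rating_plus_10  rating_plus_10_plus_10
customer                                                
Hana           3              13                      23
Zoe            3              13                      23
Pia            2              12                      22
Finally, min of column 'rating_plus_10_plus_10' = 22.

22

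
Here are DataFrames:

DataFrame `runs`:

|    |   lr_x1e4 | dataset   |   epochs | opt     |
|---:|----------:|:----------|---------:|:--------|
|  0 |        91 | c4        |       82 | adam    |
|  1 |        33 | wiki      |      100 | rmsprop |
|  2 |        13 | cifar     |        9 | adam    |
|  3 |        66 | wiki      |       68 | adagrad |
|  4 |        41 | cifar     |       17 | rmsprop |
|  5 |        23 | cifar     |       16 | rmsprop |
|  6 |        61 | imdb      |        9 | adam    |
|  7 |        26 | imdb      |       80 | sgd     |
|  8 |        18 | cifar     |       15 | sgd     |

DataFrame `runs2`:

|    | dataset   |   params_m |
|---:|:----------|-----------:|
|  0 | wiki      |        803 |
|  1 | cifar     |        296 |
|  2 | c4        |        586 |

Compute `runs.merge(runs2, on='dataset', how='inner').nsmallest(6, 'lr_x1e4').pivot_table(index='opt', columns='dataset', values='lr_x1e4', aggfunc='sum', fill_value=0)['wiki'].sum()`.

99

merge on 'dataset' (how='inner') → 7 rows:
   lr_x1e4 dataset  epochs      opt  params_m
0       91      c4      82     adam       586
1       33    wiki     100  rmsprop       803
2       13   cifar       9     adam       296
3       66    wiki      68  adagrad       803
4       41   cifar      17  rmsprop       296
5       23   cifar      16  rmsprop       296
6       18   cifar      15      sgd       296
take 6 rows with smallest lr_x1e4:
   lr_x1e4 dataset  epochs      opt  params_m
2       13   cifar       9     adam       296
6       18   cifar      15      sgd       296
5       23   cifar      16  rmsprop       296
1       33    wiki     100  rmsprop       803
4       41   cifar      17  rmsprop       296
3       66    wiki      68  adagrad       803
pivot: rows=opt, cols=dataset, sum(lr_x1e4):
dataset  cifar  wiki
opt                 
adagrad      0    66
adam        13     0
rmsprop     64    33
sgd         18     0
The sum of column 'wiki' is 99.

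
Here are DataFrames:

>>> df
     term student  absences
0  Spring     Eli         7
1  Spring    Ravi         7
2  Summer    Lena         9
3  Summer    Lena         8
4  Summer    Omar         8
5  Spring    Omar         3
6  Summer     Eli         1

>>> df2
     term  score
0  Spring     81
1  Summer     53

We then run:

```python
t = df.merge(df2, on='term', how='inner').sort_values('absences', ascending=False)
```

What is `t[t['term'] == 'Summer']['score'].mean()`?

merge on 'term' (how='inner') → 7 rows:
     term student  absences  score
0  Spring     Eli         7     81
1  Spring    Ravi         7     81
2  Summer    Lena         9     53
3  Summer    Lena         8     53
4  Summer    Omar         8     53
5  Spring    Omar         3     81
6  Summer     Eli         1     53
sort by absences descending:
     term student  absences  score
2  Summer    Lena         9     53
3  Summer    Lena         8     53
4  Summer    Omar         8     53
0  Spring     Eli         7     81
1  Spring    Ravi         7     81
5  Spring    Omar         3     81
6  Summer     Eli         1     53
filter rows where term == 'Summer':
     term student  absences  score
2  Summer    Lena         9     53
3  Summer    Lena         8     53
4  Summer    Omar         8     53
6  Summer     Eli         1     53
mean of column 'score' → 53.0

53.0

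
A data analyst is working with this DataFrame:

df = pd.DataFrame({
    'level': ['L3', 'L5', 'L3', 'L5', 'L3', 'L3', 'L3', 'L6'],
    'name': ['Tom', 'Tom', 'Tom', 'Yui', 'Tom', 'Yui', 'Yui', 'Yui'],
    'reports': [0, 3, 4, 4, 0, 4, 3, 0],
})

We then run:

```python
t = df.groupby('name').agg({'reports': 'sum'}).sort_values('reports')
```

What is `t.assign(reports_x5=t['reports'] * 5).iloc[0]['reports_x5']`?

group by name, sum of reports:
      reports
name         
Tom         7
Yui        11
sort by reports:
      reports
name         
Tom         7
Yui        11
add column reports_x5 = t['reports'] * 5:
      reports  reports_x5
name                     
Tom         7          35
Yui        11          55

35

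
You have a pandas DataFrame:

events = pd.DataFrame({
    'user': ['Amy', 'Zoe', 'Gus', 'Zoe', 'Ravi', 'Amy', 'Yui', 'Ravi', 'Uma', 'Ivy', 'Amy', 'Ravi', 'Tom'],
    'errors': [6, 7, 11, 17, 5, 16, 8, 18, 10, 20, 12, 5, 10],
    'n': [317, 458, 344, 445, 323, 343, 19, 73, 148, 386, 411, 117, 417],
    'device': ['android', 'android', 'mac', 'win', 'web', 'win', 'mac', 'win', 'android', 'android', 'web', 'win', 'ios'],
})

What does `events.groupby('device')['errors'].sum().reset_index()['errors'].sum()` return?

group by device, sum of errors:
device
android    43
ios        10
mac        19
web        17
win        56
Name: errors, dtype: int64
reset_index():
    device  errors
0  android      43
1      ios      10
2      mac      19
3      web      17
4      win      56
Then the sum of column 'errors': 145

145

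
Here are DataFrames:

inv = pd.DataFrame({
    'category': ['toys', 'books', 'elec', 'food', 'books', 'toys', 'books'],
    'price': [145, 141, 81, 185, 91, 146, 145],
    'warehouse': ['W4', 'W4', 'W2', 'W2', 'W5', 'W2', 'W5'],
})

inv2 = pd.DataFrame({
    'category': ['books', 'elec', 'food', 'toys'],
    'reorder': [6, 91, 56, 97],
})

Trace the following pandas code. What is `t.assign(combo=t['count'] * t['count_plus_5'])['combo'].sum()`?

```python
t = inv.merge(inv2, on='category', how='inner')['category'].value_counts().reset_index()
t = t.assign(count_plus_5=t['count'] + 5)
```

merge on 'category' (how='inner') → 7 rows:
  category  price warehouse  reorder
0     toys    145        W4       97
1    books    141        W4        6
2     elec     81        W2       91
3     food    185        W2       56
4    books     91        W5        6
5     toys    146        W2       97
6    books    145        W5        6
value_counts of category:
category
books    3
toys     2
elec     1
food     1
Name: count, dtype: int64
reset_index():
  category  count
0    books      3
1     toys      2
2     elec      1
3     food      1
add column count_plus_5 = t['count'] + 5:
  category  count  count_plus_5
0    books      3             8
1     toys      2             7
2     elec      1             6
3     food      1             6
add column combo = t['count'] * t['count_plus_5']:
  category  count  count_plus_5  combo
0    books      3             8     24
1     toys      2             7     14
2     elec      1             6      6
3     food      1             6      6
sum of column 'combo' → 50

50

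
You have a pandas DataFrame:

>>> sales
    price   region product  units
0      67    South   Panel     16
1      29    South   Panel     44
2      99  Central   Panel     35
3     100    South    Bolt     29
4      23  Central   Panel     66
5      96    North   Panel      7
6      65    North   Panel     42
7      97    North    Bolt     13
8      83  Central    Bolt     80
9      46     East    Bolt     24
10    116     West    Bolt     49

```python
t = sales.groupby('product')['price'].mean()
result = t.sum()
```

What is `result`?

group by product, mean of price:
product
Bolt     88.400000
Panel    63.166667
Name: price, dtype: float64
Taking the sum of the resulting series gives 151.566666667.

151.566666667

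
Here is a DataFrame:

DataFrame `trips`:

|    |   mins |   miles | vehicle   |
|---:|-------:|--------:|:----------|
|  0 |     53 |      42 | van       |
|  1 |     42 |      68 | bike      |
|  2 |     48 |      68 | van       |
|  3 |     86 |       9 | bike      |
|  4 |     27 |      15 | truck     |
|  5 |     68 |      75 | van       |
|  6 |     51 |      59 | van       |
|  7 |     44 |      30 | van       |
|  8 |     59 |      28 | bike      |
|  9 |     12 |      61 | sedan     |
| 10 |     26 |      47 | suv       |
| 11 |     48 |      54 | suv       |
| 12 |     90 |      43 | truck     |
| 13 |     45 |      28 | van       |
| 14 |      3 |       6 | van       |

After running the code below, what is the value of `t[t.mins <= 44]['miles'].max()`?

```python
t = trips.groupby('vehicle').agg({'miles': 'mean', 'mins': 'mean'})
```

group by vehicle: mean(miles), mean(mins):
         miles       mins
vehicle                  
bike      35.0  62.333333
sedan     61.0  12.000000
suv       50.5  37.000000
truck     29.0  58.500000
van       44.0  44.571429
filter rows where mins <= 44:
         miles  mins
vehicle             
sedan     61.0  12.0
suv       50.5  37.0
max of column 'miles' → 61.0

61.0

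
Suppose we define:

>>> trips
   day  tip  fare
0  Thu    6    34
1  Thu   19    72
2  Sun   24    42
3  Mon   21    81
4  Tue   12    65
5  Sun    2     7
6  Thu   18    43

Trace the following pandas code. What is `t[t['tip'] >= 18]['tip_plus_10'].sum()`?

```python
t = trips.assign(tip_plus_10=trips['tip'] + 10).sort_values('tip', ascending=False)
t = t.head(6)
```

add column tip_plus_10 = trips['tip'] + 10:
   day  tip  fare  tip_plus_10
0  Thu    6    34           16
1  Thu   19    72           29
2  Sun   24    42           34
3  Mon   21    81           31
4  Tue   12    65           22
5  Sun    2     7           12
6  Thu   18    43           28
sort by tip descending:
   day  tip  fare  tip_plus_10
2  Sun   24    42           34
3  Mon   21    81           31
1  Thu   19    72           29
6  Thu   18    43           28
4  Tue   12    65           22
0  Thu    6    34           16
5  Sun    2     7           12
take first 6 rows:
   day  tip  fare  tip_plus_10
2  Sun   24    42           34
3  Mon   21    81           31
1  Thu   19    72           29
6  Thu   18    43           28
4  Tue   12    65           22
0  Thu    6    34           16
filter rows where tip >= 18:
   day  tip  fare  tip_plus_10
2  Sun   24    42           34
3  Mon   21    81           31
1  Thu   19    72           29
6  Thu   18    43           28

122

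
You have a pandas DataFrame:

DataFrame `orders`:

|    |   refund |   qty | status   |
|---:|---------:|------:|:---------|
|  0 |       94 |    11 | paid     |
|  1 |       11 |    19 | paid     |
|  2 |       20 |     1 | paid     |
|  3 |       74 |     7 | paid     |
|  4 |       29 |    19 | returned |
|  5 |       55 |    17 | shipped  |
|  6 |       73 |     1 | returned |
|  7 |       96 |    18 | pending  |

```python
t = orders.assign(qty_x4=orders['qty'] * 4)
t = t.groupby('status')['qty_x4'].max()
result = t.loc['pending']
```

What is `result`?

72

add column qty_x4 = orders['qty'] * 4:
   refund  qty    status  qty_x4
0      94   11      paid      44
1      11   19      paid      76
2      20    1      paid       4
3      74    7      paid      28
4      29   19  returned      76
5      55   17   shipped      68
6      73    1  returned       4
7      96   18   pending      72
group by status, max of qty_x4:
status
paid        76
pending     72
returned    76
shipped     68
Name: qty_x4, dtype: int64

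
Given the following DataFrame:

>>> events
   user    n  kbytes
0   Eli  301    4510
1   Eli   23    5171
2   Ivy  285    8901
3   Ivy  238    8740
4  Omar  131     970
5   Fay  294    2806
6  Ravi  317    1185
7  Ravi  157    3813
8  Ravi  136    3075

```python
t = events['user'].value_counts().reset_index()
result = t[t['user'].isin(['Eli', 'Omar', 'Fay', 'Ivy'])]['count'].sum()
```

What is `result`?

value_counts of user:
user
Ravi    3
Eli     2
Ivy     2
Omar    1
Fay     1
Name: count, dtype: int64
reset_index():
   user  count
0  Ravi      3
1   Eli      2
2   Ivy      2
3  Omar      1
4   Fay      1
filter rows where user in ['Eli', 'Omar', 'Fay', 'Ivy']:
   user  count
1   Eli      2
2   Ivy      2
3  Omar      1
4   Fay      1
The sum of column 'count' is 6.

6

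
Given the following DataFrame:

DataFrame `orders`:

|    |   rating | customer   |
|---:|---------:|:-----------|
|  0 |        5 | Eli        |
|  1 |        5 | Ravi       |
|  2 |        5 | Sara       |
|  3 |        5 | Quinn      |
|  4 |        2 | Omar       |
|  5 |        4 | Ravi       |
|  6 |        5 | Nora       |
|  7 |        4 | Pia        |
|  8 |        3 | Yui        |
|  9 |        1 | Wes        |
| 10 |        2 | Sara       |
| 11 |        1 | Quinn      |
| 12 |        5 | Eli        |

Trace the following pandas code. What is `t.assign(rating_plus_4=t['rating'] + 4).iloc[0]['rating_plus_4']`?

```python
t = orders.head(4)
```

9

take first 4 rows:
   rating customer
0       5      Eli
1       5     Ravi
2       5     Sara
3       5    Quinn
add column rating_plus_4 = t['rating'] + 4:
   rating customer  rating_plus_4
0       5      Eli              9
1       5     Ravi              9
2       5     Sara              9
3       5    Quinn              9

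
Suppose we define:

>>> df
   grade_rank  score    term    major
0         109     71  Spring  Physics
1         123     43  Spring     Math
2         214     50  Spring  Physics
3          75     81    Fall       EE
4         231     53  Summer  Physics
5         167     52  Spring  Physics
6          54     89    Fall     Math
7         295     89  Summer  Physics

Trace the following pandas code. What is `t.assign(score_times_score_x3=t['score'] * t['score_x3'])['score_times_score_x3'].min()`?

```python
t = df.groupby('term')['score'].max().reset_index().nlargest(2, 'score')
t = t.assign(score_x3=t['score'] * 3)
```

23763

group by term, max of score:
term
Fall      89
Spring    71
Summer    89
Name: score, dtype: int64
reset_index():
     term  score
0    Fall     89
1  Spring     71
2  Summer     89
take 2 rows with largest score:
     term  score
0    Fall     89
2  Summer     89
add column score_x3 = t['score'] * 3:
     term  score  score_x3
0    Fall     89       267
2  Summer     89       267
add column score_times_score_x3 = t['score'] * t['score_x3']:
     term  score  score_x3  score_times_score_x3
0    Fall     89       267                 23763
2  Summer     89       267                 23763
So min() = 23763.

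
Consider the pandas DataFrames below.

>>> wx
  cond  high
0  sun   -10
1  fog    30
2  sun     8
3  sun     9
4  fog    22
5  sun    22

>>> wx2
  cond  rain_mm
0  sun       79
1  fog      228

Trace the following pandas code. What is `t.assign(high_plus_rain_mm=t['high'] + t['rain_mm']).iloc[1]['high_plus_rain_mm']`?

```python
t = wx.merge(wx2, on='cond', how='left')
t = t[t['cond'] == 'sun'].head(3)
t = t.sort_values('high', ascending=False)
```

87

merge on 'cond' (how='left') → 6 rows:
  cond  high  rain_mm
0  sun   -10       79
1  fog    30      228
2  sun     8       79
3  sun     9       79
4  fog    22      228
5  sun    22       79
filter rows where cond == 'sun':
  cond  high  rain_mm
0  sun   -10       79
2  sun     8       79
3  sun     9       79
5  sun    22       79
take first 3 rows:
  cond  high  rain_mm
0  sun   -10       79
2  sun     8       79
3  sun     9       79
sort by high descending:
  cond  high  rain_mm
3  sun     9       79
2  sun     8       79
0  sun   -10       79
add column high_plus_rain_mm = t['high'] + t['rain_mm']:
  cond  high  rain_mm  high_plus_rain_mm
3  sun     9       79                 88
2  sun     8       79                 87
0  sun   -10       79                 69
The value at position 1, column 'high_plus_rain_mm' is 87.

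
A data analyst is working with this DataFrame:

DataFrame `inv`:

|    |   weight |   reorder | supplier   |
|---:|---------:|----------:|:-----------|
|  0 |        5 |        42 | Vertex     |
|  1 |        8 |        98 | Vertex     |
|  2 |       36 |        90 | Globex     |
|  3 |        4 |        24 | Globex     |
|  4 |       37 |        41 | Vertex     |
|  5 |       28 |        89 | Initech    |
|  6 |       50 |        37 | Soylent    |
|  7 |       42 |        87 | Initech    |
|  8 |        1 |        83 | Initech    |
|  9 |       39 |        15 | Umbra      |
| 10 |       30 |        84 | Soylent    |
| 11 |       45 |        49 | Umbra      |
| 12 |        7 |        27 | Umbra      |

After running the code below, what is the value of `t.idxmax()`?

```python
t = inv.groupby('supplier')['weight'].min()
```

Soylent

group by supplier, min of weight:
supplier
Globex      4
Initech     1
Soylent    30
Umbra       7
Vertex      5
Name: weight, dtype: int64
The label with the largest value is Soylent.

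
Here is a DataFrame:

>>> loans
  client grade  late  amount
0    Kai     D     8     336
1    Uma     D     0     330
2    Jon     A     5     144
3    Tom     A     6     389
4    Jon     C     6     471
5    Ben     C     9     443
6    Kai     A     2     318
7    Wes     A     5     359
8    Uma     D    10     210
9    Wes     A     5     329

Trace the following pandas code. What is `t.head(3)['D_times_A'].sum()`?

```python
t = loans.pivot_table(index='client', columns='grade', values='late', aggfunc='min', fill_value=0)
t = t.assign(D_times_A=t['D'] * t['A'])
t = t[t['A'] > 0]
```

16

pivot: rows=client, cols=grade, min(late):
grade   A  C  D
client         
Ben     0  9  0
Jon     5  6  0
Kai     2  0  8
Tom     6  0  0
Uma     0  0  0
Wes     5  0  0
add column D_times_A = t['D'] * t['A']:
grade   A  C  D  D_times_A
client                    
Ben     0  9  0          0
Jon     5  6  0          0
Kai     2  0  8         16
Tom     6  0  0          0
Uma     0  0  0          0
Wes     5  0  0          0
filter rows where A > 0:
grade   A  C  D  D_times_A
client                    
Jon     5  6  0          0
Kai     2  0  8         16
Tom     6  0  0          0
Wes     5  0  0          0
take first 3 rows:
grade   A  C  D  D_times_A
client                    
Jon     5  6  0          0
Kai     2  0  8         16
Tom     6  0  0          0
Then the sum of column 'D_times_A': 16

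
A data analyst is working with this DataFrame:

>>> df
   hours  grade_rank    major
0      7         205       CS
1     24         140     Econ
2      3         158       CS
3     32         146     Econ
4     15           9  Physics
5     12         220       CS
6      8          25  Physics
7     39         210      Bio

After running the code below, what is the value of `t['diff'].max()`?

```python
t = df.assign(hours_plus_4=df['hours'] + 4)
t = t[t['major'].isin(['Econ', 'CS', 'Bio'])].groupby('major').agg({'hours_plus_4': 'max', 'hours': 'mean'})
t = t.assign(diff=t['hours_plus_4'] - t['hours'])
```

8.66666666667

add column hours_plus_4 = df['hours'] + 4:
   hours  grade_rank    major  hours_plus_4
0      7         205       CS            11
1     24         140     Econ            28
2      3         158       CS             7
3     32         146     Econ            36
4     15           9  Physics            19
5     12         220       CS            16
6      8          25  Physics            12
7     39         210      Bio            43
filter rows where major in ['Econ', 'CS', 'Bio']:
   hours  grade_rank major  hours_plus_4
0      7         205    CS            11
1     24         140  Econ            28
2      3         158    CS             7
3     32         146  Econ            36
5     12         220    CS            16
7     39         210   Bio            43
group by major: max(hours_plus_4), mean(hours):
       hours_plus_4      hours
major                         
Bio              43  39.000000
CS               16   7.333333
Econ             36  28.000000
add column diff = t['hours_plus_4'] - t['hours']:
       hours_plus_4      hours      diff
major                                   
Bio              43  39.000000  4.000000
CS               16   7.333333  8.666667
Econ             36  28.000000  8.000000
Reading off the max of column 'diff', we get 8.66666666667.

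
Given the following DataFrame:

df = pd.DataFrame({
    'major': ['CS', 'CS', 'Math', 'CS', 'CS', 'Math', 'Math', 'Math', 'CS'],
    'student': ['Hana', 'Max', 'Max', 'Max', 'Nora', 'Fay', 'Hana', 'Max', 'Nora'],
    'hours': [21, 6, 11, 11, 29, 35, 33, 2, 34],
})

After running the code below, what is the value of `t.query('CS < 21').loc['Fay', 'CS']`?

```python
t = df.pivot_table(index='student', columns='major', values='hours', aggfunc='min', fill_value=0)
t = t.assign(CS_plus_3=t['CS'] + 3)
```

0

pivot: rows=student, cols=major, min(hours):
major    CS  Math
student          
Fay       0    35
Hana     21    33
Max       6     2
Nora     29     0
add column CS_plus_3 = t['CS'] + 3:
major    CS  Math  CS_plus_3
student                     
Fay       0    35          3
Hana     21    33         24
Max       6     2          9
Nora     29     0         32
filter rows where CS < 21:
major    CS  Math  CS_plus_3
student                     
Fay       0    35          3
Max       6     2          9
value at row 'Fay', column 'CS' → 0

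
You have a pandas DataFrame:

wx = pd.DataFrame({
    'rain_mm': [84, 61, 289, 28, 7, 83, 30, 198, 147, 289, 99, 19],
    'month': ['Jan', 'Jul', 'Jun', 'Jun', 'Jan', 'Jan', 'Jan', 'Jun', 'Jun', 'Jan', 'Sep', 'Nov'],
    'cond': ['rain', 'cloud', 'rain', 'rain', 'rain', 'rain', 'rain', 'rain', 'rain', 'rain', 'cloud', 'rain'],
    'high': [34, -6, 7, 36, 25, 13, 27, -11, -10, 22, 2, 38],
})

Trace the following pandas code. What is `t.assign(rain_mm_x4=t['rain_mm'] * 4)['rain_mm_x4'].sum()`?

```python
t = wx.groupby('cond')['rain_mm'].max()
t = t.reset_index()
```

1552

group by cond, max of rain_mm:
cond
cloud     99
rain     289
Name: rain_mm, dtype: int64
reset_index():
    cond  rain_mm
0  cloud       99
1   rain      289
add column rain_mm_x4 = t['rain_mm'] * 4:
    cond  rain_mm  rain_mm_x4
0  cloud       99         396
1   rain      289        1156
So sum() = 1552.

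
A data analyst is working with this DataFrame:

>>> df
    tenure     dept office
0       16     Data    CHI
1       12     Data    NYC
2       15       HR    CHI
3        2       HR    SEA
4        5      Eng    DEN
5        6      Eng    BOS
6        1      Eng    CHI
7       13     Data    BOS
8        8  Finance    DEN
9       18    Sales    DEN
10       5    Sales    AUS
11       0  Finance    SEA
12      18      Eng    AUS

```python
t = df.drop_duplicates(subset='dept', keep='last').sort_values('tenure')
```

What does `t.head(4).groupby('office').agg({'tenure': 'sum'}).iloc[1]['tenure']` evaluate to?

drop duplicate dept (keep=last):
    tenure     dept office
3        2       HR    SEA
7       13     Data    BOS
10       5    Sales    AUS
11       0  Finance    SEA
12      18      Eng    AUS
sort by tenure:
    tenure     dept office
11       0  Finance    SEA
3        2       HR    SEA
10       5    Sales    AUS
7       13     Data    BOS
12      18      Eng    AUS
take first 4 rows:
    tenure     dept office
11       0  Finance    SEA
3        2       HR    SEA
10       5    Sales    AUS
7       13     Data    BOS
group by office, sum of tenure:
        tenure
office        
AUS          5
BOS         13
SEA          2
So iloc[1]['tenure'] = 13.

13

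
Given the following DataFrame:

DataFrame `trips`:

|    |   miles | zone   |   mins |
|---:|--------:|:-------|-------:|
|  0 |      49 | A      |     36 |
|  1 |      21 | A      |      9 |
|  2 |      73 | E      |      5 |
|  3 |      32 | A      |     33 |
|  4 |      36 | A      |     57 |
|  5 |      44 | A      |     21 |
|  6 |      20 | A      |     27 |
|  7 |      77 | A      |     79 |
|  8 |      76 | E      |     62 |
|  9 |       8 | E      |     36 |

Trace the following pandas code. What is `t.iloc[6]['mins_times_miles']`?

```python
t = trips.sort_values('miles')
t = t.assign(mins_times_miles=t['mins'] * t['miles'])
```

1764

sort by miles:
   miles zone  mins
9      8    E    36
6     20    A    27
1     21    A     9
3     32    A    33
4     36    A    57
5     44    A    21
0     49    A    36
2     73    E     5
8     76    E    62
7     77    A    79
add column mins_times_miles = t['mins'] * t['miles']:
   miles zone  mins  mins_times_miles
9      8    E    36               288
6     20    A    27               540
1     21    A     9               189
3     32    A    33              1056
4     36    A    57              2052
5     44    A    21               924
0     49    A    36              1764
2     73    E     5               365
8     76    E    62              4712
7     77    A    79              6083
So iloc[6]['mins_times_miles'] = 1764.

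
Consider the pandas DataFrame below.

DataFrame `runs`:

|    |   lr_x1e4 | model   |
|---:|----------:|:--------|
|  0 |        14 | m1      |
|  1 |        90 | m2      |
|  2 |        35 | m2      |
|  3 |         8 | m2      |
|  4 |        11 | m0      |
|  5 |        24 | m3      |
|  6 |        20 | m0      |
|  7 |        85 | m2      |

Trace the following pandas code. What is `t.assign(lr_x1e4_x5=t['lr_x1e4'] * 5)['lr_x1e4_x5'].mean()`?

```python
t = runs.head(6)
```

151.666666667

take first 6 rows:
   lr_x1e4 model
0       14    m1
1       90    m2
2       35    m2
3        8    m2
4       11    m0
5       24    m3
add column lr_x1e4_x5 = t['lr_x1e4'] * 5:
   lr_x1e4 model  lr_x1e4_x5
0       14    m1          70
1       90    m2         450
2       35    m2         175
3        8    m2          40
4       11    m0          55
5       24    m3         120
mean of column 'lr_x1e4_x5' → 151.666666667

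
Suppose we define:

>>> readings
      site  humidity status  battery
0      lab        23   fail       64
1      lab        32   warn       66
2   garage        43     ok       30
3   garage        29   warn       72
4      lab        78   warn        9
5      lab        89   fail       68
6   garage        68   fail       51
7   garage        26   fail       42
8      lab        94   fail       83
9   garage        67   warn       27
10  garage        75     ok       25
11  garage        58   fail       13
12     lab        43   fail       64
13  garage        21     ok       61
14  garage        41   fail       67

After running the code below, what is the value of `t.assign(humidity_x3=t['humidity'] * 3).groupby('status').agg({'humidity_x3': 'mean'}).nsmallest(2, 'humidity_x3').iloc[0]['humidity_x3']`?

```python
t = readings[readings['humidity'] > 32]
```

177.0

filter rows where humidity > 32:
      site  humidity status  battery
2   garage        43     ok       30
4      lab        78   warn        9
5      lab        89   fail       68
6   garage        68   fail       51
8      lab        94   fail       83
9   garage        67   warn       27
10  garage        75     ok       25
11  garage        58   fail       13
12     lab        43   fail       64
14  garage        41   fail       67
add column humidity_x3 = t['humidity'] * 3:
      site  humidity status  battery  humidity_x3
2   garage        43     ok       30          129
4      lab        78   warn        9          234
5      lab        89   fail       68          267
6   garage        68   fail       51          204
8      lab        94   fail       83          282
9   garage        67   warn       27          201
10  garage        75     ok       25          225
11  garage        58   fail       13          174
12     lab        43   fail       64          129
14  garage        41   fail       67          123
group by status, mean of humidity_x3:
        humidity_x3
status             
fail          196.5
ok            177.0
warn          217.5
take 2 rows with smallest humidity_x3:
        humidity_x3
status             
ok            177.0
fail          196.5
value at position 0, column 'humidity_x3' → 177.0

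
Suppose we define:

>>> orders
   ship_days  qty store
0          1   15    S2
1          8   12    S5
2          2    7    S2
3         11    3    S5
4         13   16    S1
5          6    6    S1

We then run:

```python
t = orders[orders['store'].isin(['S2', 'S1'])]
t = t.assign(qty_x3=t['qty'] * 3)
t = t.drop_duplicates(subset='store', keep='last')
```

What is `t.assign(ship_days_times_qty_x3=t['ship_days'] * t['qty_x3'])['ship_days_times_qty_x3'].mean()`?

75.0

filter rows where store in ['S2', 'S1']:
   ship_days  qty store
0          1   15    S2
2          2    7    S2
4         13   16    S1
5          6    6    S1
add column qty_x3 = t['qty'] * 3:
   ship_days  qty store  qty_x3
0          1   15    S2      45
2          2    7    S2      21
4         13   16    S1      48
5          6    6    S1      18
drop duplicate store (keep=last):
   ship_days  qty store  qty_x3
2          2    7    S2      21
5          6    6    S1      18
add column ship_days_times_qty_x3 = t['ship_days'] * t['qty_x3']:
   ship_days  qty store  qty_x3  ship_days_times_qty_x3
2          2    7    S2      21                      42
5          6    6    S1      18                     108
Then the mean of column 'ship_days_times_qty_x3': 75.0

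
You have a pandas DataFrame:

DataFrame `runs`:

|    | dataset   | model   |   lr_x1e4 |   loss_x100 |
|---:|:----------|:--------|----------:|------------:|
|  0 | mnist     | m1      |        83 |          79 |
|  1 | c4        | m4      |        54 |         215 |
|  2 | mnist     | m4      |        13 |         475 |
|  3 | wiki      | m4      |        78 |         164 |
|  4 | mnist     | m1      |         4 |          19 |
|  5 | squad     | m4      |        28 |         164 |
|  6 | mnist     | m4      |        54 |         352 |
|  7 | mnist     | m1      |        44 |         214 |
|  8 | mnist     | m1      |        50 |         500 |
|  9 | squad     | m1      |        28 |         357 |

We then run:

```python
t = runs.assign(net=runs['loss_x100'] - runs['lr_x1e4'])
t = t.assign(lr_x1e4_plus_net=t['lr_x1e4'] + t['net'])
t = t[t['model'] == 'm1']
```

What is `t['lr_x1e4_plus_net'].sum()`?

add column net = runs['loss_x100'] - runs['lr_x1e4']:
  dataset model  lr_x1e4  loss_x100  net
0   mnist    m1       83         79   -4
1      c4    m4       54        215  161
2   mnist    m4       13        475  462
3    wiki    m4       78        164   86
4   mnist    m1        4         19   15
5   squad    m4       28        164  136
6   mnist    m4       54        352  298
7   mnist    m1       44        214  170
8   mnist    m1       50        500  450
9   squad    m1       28        357  329
add column lr_x1e4_plus_net = t['lr_x1e4'] + t['net']:
  dataset model  lr_x1e4  loss_x100  net  lr_x1e4_plus_net
0   mnist    m1       83         79   -4                79
1      c4    m4       54        215  161               215
2   mnist    m4       13        475  462               475
3    wiki    m4       78        164   86               164
4   mnist    m1        4         19   15                19
5   squad    m4       28        164  136               164
6   mnist    m4       54        352  298               352
7   mnist    m1       44        214  170               214
8   mnist    m1       50        500  450               500
9   squad    m1       28        357  329               357
filter rows where model == 'm1':
  dataset model  lr_x1e4  loss_x100  net  lr_x1e4_plus_net
0   mnist    m1       83         79   -4                79
4   mnist    m1        4         19   15                19
7   mnist    m1       44        214  170               214
8   mnist    m1       50        500  450               500
9   squad    m1       28        357  329               357
Then the sum of column 'lr_x1e4_plus_net': 1169

1169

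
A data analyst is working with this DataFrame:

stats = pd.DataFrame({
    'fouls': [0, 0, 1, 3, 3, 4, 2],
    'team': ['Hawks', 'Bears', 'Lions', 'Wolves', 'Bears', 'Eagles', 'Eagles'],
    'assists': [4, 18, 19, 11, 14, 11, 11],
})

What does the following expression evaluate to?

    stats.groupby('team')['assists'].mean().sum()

61.0

group by team, mean of assists:
team
Bears     16.0
Eagles    11.0
Hawks      4.0
Lions     19.0
Wolves    11.0
Name: assists, dtype: float64
Finally, sum of the resulting series = 61.0.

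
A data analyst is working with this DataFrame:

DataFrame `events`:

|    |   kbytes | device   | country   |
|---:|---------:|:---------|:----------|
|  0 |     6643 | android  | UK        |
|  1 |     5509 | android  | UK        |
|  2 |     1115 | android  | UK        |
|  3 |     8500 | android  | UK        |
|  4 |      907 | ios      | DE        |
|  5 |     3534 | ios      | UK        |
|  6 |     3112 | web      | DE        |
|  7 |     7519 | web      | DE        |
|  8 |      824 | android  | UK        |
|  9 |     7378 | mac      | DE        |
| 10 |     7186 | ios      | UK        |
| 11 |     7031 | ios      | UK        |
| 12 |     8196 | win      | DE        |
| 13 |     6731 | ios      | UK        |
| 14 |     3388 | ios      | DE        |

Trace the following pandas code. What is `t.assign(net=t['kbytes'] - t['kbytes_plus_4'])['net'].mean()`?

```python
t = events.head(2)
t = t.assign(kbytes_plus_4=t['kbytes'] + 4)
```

-4.0

take first 2 rows:
   kbytes   device country
0    6643  android      UK
1    5509  android      UK
add column kbytes_plus_4 = t['kbytes'] + 4:
   kbytes   device country  kbytes_plus_4
0    6643  android      UK           6647
1    5509  android      UK           5513
add column net = t['kbytes'] - t['kbytes_plus_4']:
   kbytes   device country  kbytes_plus_4  net
0    6643  android      UK           6647   -4
1    5509  android      UK           5513   -4
So mean() = -4.0.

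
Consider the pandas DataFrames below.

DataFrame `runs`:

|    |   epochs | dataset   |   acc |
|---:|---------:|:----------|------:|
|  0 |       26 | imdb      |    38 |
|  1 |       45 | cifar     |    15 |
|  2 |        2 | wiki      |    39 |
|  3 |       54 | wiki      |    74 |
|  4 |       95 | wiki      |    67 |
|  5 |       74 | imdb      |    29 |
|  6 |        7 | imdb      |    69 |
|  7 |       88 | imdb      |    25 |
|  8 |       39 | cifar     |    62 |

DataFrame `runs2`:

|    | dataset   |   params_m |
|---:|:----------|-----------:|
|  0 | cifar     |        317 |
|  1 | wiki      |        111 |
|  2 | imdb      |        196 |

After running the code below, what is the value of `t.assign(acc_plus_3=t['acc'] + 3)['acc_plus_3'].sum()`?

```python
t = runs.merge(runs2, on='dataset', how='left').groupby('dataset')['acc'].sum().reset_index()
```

427

merge on 'dataset' (how='left') → 9 rows:
   epochs dataset  acc  params_m
0      26    imdb   38       196
1      45   cifar   15       317
2       2    wiki   39       111
3      54    wiki   74       111
4      95    wiki   67       111
5      74    imdb   29       196
6       7    imdb   69       196
7      88    imdb   25       196
8      39   cifar   62       317
group by dataset, sum of acc:
dataset
cifar     77
imdb     161
wiki     180
Name: acc, dtype: int64
reset_index():
  dataset  acc
0   cifar   77
1    imdb  161
2    wiki  180
add column acc_plus_3 = t['acc'] + 3:
  dataset  acc  acc_plus_3
0   cifar   77          80
1    imdb  161         164
2    wiki  180         183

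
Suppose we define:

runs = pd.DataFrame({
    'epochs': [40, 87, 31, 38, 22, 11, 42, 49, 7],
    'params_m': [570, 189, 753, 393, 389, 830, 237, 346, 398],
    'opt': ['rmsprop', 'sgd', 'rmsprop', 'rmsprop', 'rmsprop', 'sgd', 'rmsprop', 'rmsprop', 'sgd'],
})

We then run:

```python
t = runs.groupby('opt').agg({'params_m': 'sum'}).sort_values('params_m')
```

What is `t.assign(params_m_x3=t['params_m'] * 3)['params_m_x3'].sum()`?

group by opt, sum of params_m:
         params_m
opt              
rmsprop      2688
sgd          1417
sort by params_m:
         params_m
opt              
sgd          1417
rmsprop      2688
add column params_m_x3 = t['params_m'] * 3:
         params_m  params_m_x3
opt                           
sgd          1417         4251
rmsprop      2688         8064

12315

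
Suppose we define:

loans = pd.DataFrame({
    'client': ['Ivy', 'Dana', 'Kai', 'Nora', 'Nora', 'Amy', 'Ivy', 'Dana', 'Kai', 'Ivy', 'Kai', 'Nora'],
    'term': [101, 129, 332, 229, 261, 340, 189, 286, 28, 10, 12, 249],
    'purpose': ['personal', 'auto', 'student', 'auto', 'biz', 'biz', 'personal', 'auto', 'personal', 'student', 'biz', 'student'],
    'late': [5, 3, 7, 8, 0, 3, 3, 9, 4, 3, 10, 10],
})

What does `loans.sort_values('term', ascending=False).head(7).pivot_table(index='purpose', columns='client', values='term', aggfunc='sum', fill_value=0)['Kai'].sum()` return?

332

sort by term descending:
   client  term   purpose  late
5     Amy   340       biz     3
2     Kai   332   student     7
7    Dana   286      auto     9
4    Nora   261       biz     0
11   Nora   249   student    10
3    Nora   229      auto     8
6     Ivy   189  personal     3
1    Dana   129      auto     3
0     Ivy   101  personal     5
8     Kai    28  personal     4
10    Kai    12       biz    10
9     Ivy    10   student     3
take first 7 rows:
   client  term   purpose  late
5     Amy   340       biz     3
2     Kai   332   student     7
7    Dana   286      auto     9
4    Nora   261       biz     0
11   Nora   249   student    10
3    Nora   229      auto     8
6     Ivy   189  personal     3
pivot: rows=purpose, cols=client, sum(term):
client    Amy  Dana  Ivy  Kai  Nora
purpose                            
auto        0   286    0    0   229
biz       340     0    0    0   261
personal    0     0  189    0     0
student     0     0    0  332   249
sum of column 'Kai' → 332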